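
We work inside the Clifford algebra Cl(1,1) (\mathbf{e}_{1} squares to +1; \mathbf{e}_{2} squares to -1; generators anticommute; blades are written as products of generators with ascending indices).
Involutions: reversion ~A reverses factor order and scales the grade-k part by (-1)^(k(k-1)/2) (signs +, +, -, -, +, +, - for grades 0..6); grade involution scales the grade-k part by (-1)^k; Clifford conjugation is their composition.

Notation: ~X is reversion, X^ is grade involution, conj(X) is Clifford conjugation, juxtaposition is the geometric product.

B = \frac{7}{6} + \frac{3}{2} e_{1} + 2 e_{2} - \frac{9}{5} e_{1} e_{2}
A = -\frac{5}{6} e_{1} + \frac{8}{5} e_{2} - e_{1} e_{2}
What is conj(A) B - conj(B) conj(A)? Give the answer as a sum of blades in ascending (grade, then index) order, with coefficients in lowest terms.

first term: \frac{53}{20} + \frac{1667}{900} e_{1} - \frac{73}{15} e_{2} + \frac{157}{30} e_{1} e_{2}
second term: -\frac{53}{20} + \frac{1667}{900} e_{1} - \frac{73}{15} e_{2} + \frac{157}{30} e_{1} e_{2}
Answer: \frac{53}{10}


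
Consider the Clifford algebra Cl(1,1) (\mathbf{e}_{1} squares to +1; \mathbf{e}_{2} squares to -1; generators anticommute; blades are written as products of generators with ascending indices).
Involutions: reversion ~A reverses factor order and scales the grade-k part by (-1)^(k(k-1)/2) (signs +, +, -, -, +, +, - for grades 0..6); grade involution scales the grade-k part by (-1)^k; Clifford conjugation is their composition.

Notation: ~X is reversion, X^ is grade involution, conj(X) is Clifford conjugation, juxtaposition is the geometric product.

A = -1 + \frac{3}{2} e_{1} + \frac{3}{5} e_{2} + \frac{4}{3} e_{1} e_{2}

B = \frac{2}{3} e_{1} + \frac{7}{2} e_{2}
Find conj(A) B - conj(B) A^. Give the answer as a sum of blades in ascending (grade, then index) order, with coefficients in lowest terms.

first term: \frac{11}{10} + 4 e_{1} - \frac{47}{18} e_{2} - \frac{97}{20} e_{1} e_{2}
second term: -\frac{11}{10} - 4 e_{1} + \frac{47}{18} e_{2} - \frac{97}{20} e_{1} e_{2}
Answer: \frac{11}{5} + 8 e_{1} - \frac{47}{9} e_{2}


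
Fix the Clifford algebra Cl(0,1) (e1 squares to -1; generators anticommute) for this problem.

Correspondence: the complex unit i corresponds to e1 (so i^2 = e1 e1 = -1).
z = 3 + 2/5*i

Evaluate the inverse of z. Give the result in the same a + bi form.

In blades: z = 3 + 2/5*e1.
With qbar = 3 - 2/5*e1 (scalar fixed, mapped units negated), z qbar = 229/25 (the sum of squared coefficients), so z^-1 = qbar / (229/25) = 75/229 - 10/229*e1; translating back:
Answer: 75/229 - 10/229*i


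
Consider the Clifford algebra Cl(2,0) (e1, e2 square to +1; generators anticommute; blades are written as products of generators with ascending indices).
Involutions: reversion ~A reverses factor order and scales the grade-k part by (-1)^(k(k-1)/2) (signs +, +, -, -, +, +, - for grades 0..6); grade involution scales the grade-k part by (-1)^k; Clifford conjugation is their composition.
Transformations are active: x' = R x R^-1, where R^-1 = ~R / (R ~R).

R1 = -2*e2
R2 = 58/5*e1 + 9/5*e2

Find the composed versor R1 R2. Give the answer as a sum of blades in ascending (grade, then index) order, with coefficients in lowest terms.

Distribute over the terms of R1 (each basis-blade product reordered to ascending indices, repeated generators contracted through their squares):
(-2*e2) R2 = -18/5 + 116/5*e1 e2
Answer: -18/5 + 116/5*e1 e2


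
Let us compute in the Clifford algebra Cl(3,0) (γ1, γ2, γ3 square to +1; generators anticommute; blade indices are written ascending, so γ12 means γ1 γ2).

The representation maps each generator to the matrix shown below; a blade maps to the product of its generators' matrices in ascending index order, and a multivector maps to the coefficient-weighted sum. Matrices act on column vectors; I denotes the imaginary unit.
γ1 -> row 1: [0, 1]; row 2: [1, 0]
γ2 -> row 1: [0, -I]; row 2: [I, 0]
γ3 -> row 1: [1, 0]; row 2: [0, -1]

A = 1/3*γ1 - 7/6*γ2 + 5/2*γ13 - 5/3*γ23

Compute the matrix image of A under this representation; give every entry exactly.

Bivector images (products of the table entries): rho(γ13) = rho(γ1)rho(γ3) = row 1: [0, -1]; row 2: [1, 0]; rho(γ23) = rho(γ2)rho(γ3) = row 1: [0, I]; row 2: [I, 0].
M = (1/3)*rho(γ1) + (-7/6)*rho(γ2) + (5/2)*rho(γ13) + (-5/3)*rho(γ23), summed entrywise:
Answer: row 1: [0, -13/6 - I/2]; row 2: [17/6 - 17*I/6, 0]


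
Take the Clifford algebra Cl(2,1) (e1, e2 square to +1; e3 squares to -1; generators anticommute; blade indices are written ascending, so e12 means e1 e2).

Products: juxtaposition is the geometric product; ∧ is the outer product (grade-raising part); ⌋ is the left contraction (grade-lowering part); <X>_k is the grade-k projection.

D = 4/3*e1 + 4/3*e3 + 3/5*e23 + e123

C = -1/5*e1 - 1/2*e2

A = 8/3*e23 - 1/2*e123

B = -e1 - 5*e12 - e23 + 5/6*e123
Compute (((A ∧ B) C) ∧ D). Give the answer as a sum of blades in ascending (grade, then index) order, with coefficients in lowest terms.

step 1: -8/3*e123
step 2: -4/3*e13 + 8/15*e23
step 3: 32/45*e123
Answer: 32/45*e123


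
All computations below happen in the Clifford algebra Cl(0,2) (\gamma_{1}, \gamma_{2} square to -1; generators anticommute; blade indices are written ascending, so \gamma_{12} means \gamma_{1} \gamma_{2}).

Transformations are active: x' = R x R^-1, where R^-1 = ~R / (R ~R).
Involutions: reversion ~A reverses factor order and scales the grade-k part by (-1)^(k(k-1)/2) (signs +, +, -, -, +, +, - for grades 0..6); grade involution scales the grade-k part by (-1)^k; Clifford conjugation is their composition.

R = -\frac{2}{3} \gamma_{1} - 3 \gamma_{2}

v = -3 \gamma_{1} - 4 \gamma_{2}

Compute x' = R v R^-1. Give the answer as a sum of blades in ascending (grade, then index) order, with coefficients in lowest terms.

~R = -\frac{2}{3} \gamma_{1} - 3 \gamma_{2}, and R ~R = -\frac{85}{9}, so R^-1 = ~R / (-\frac{85}{9}).
R v = -14 - \frac{19}{3} \gamma_{12}
Answer: \frac{87}{85} \gamma_{1} - \frac{416}{85} \gamma_{2}


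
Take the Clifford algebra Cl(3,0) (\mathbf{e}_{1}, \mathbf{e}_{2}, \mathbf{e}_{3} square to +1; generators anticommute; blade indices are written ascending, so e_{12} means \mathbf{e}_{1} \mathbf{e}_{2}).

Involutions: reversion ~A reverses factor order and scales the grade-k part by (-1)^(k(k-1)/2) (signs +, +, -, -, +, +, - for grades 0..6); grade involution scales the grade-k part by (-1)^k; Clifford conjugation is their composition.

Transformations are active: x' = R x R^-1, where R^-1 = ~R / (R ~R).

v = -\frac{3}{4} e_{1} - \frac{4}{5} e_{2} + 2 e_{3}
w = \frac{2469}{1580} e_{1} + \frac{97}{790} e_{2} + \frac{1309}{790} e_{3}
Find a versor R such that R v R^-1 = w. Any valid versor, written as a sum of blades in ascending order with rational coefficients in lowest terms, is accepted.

The midline construction: v and w both square to \frac{2081}{400}, so reflecting in their sum \frac{321}{395} e_{1} - \frac{107}{158} e_{2} + \frac{2889}{790} e_{3} exchanges them.
Answer: \frac{321}{395} e_{1} - \frac{107}{158} e_{2} + \frac{2889}{790} e_{3}


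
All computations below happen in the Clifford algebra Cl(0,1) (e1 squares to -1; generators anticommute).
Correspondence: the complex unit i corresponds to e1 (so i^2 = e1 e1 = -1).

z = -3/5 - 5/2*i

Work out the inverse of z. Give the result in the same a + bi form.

In blades: z = -3/5 - 5/2*e1.
With qbar = -3/5 + 5/2*e1 (scalar fixed, mapped units negated), z qbar = 661/100 (the sum of squared coefficients), so z^-1 = qbar / (661/100) = -60/661 + 250/661*e1; translating back:
Answer: -60/661 + 250/661*i


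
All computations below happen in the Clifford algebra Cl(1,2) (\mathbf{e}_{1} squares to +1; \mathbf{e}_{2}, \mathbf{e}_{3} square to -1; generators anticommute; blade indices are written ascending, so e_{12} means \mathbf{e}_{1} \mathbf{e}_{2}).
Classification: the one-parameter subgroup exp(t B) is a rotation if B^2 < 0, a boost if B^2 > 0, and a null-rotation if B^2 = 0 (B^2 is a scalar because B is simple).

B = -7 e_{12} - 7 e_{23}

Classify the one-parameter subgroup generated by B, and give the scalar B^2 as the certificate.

B^2 term by term: the squares give (-7)^2*(e_{12})^2 + (-7)^2*(e_{23})^2 = 49*(+1) + 49*(-1) = 0 (each basis 2-blade squares to minus the product of its generators' squares); cross terms between blades sharing an index anticommute and cancel. So B^2 = 0.
Answer: null-rotation, certificate B^2 = 0. Note: conjugating B changes its blade decomposition but never the scalar B^2 = 0, whose sign settles the classification.


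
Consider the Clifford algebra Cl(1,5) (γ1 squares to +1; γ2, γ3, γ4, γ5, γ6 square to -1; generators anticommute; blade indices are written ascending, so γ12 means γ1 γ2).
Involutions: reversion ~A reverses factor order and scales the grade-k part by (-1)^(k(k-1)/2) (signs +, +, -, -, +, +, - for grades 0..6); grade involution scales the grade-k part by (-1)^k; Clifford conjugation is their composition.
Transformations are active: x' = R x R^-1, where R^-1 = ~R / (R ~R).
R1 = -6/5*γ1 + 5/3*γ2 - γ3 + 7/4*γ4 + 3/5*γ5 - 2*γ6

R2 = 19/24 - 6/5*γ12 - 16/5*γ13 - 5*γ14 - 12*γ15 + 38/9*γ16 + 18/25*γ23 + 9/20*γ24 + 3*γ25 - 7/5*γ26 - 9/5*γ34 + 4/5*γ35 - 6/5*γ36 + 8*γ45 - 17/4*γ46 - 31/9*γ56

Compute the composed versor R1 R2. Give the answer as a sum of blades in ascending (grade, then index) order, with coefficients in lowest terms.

Distribute over the terms of R1 (each basis-blade product reordered to ascending indices, repeated generators contracted through their squares):
(-6/5*γ1) R2 = -19/20*γ1 + 36/25*γ2 + 96/25*γ3 + 6*γ4 + 72/5*γ5 - 76/15*γ6 - 108/125*γ123 - 27/50*γ124 - 18/5*γ125 + 42/25*γ126 + 54/25*γ134 - 24/25*γ135 + 36/25*γ136 - 48/5*γ145 + 51/10*γ146 + 62/15*γ156
(5/3*γ2) R2 = -2*γ1 + 95/72*γ2 - 6/5*γ3 - 3/4*γ4 - 5*γ5 + 7/3*γ6 + 16/3*γ123 + 25/3*γ124 + 20*γ125 - 190/27*γ126 - 3*γ234 + 4/3*γ235 - 2*γ236 + 40/3*γ245 - 85/12*γ246 - 155/27*γ256
(-γ3) R2 = 16/5*γ1 - 18/25*γ2 - 19/24*γ3 - 9/5*γ4 + 4/5*γ5 - 6/5*γ6 + 6/5*γ123 - 5*γ134 - 12*γ135 + 38/9*γ136 + 9/20*γ234 + 3*γ235 - 7/5*γ236 - 8*γ345 + 17/4*γ346 + 31/9*γ356
(7/4*γ4) R2 = -35/4*γ1 + 63/80*γ2 - 63/20*γ3 + 133/96*γ4 - 14*γ5 + 119/16*γ6 - 21/10*γ124 - 28/5*γ134 + 21*γ145 - 133/18*γ146 + 63/50*γ234 - 21/4*γ245 + 49/20*γ246 - 7/5*γ345 + 21/10*γ346 - 217/36*γ456
(3/5*γ5) R2 = -36/5*γ1 + 9/5*γ2 + 12/25*γ3 + 24/5*γ4 + 19/40*γ5 + 31/15*γ6 - 18/25*γ125 - 48/25*γ135 - 3*γ145 - 38/15*γ156 + 54/125*γ235 + 27/100*γ245 + 21/25*γ256 - 27/25*γ345 + 18/25*γ356 + 51/20*γ456
(-2*γ6) R2 = -76/9*γ1 + 14/5*γ2 + 12/5*γ3 + 17/2*γ4 + 62/9*γ5 - 19/12*γ6 + 12/5*γ126 + 32/5*γ136 + 10*γ146 + 24*γ156 - 36/25*γ236 - 9/10*γ246 - 6*γ256 + 18/5*γ346 - 8/5*γ356 - 16*γ456
Summing the partial products and collecting blades:
Answer: -2173/90*γ1 + 26737/3600*γ2 + 947/600*γ3 + 1741/96*γ4 + 1283/360*γ5 + 319/80*γ6 + 2126/375*γ123 + 427/75*γ124 + 392/25*γ125 - 1996/675*γ126 - 211/25*γ134 - 372/25*γ135 + 2714/225*γ136 + 42/5*γ145 + 347/45*γ146 + 128/5*γ156 - 129/100*γ234 + 1787/375*γ235 - 121/25*γ236 + 1253/150*γ245 - 83/15*γ246 - 7358/675*γ256 - 262/25*γ345 + 199/20*γ346 + 577/225*γ356 - 1753/90*γ456


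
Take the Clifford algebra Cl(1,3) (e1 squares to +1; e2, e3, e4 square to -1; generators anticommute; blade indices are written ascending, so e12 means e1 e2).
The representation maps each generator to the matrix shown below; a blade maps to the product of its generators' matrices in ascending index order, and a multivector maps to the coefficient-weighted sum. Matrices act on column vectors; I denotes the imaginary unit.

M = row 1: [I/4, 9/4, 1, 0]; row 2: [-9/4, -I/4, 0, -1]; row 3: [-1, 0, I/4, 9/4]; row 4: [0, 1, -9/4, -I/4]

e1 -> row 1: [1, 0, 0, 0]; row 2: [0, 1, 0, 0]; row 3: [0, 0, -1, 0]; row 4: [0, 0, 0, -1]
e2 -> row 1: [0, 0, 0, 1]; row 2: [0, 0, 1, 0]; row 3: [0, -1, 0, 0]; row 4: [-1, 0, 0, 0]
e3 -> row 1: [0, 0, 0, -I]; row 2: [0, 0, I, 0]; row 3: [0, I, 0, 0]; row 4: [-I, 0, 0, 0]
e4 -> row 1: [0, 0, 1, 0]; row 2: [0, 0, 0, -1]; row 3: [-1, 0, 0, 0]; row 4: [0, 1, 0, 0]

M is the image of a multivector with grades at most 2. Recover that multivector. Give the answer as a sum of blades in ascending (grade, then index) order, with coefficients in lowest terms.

Method: the blade images are trace-orthogonal — tr(rho(e_A) rho(e_B)^-1) = 4 if A = B and 0 otherwise — and rho(e_A)^-1 = (e_A)^2 * rho(e_A) with (e_A)^2 = +1 or -1, so the coefficient of e_A in the preimage is (e_A)^2 * tr(M rho(e_A))/4.
Nonzero projections over blades of grade <= 2: e4: (e4)^2 = -1, tr(M rho(e4)) = -4, coefficient 1; e23: (e23)^2 = -1, tr(M rho(e23)) = 1, coefficient -1/4; e24: (e24)^2 = -1, tr(M rho(e24)) = -9, coefficient 9/4. Every other blade of grade <= 2 projects to 0.
Answer: e4 - 1/4*e23 + 9/4*e24


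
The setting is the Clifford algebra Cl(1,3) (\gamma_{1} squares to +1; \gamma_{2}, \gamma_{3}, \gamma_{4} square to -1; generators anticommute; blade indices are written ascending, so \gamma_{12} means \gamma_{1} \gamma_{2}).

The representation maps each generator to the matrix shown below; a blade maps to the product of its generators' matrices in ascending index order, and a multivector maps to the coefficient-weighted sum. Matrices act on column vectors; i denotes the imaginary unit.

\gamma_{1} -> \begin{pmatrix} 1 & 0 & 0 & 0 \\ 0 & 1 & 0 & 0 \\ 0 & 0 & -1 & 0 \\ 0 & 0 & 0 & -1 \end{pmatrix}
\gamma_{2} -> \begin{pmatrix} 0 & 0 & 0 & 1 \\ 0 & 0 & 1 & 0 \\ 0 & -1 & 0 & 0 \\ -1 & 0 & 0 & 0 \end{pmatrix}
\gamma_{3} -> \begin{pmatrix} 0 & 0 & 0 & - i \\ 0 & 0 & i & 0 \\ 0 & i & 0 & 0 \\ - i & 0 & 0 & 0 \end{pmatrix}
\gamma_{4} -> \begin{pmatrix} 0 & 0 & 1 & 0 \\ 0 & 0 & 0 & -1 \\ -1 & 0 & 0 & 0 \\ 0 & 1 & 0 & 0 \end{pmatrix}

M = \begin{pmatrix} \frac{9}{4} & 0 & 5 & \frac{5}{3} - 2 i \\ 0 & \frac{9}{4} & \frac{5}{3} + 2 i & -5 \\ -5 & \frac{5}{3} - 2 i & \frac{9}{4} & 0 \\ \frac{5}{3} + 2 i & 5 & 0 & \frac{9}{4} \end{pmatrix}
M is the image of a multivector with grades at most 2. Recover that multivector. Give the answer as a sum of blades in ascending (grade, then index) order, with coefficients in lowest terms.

Method: the blade images are trace-orthogonal — tr(rho(e_A) rho(e_B)^-1) = 4 if A = B and 0 otherwise — and rho(e_A)^-1 = (e_A)^2 * rho(e_A) with (e_A)^2 = +1 or -1, so the coefficient of e_A in the preimage is (e_A)^2 * tr(M rho(e_A))/4.
Nonzero projections over blades of grade <= 2: 1: (1)^2 = +1, tr(M 1) = 9, coefficient \frac{9}{4}; \gamma_{4}: (\gamma_{4})^2 = -1, tr(M rho(\gamma_{4})) = -20, coefficient 5; \gamma_{12}: (\gamma_{12})^2 = +1, tr(M rho(\gamma_{12})) = \frac{20}{3}, coefficient \frac{5}{3}; \gamma_{13}: (\gamma_{13})^2 = +1, tr(M rho(\gamma_{13})) = 8, coefficient 2. Every other blade of grade <= 2 projects to 0.
Answer: \frac{9}{4} + 5 \gamma_{4} + \frac{5}{3} \gamma_{12} + 2 \gamma_{13}


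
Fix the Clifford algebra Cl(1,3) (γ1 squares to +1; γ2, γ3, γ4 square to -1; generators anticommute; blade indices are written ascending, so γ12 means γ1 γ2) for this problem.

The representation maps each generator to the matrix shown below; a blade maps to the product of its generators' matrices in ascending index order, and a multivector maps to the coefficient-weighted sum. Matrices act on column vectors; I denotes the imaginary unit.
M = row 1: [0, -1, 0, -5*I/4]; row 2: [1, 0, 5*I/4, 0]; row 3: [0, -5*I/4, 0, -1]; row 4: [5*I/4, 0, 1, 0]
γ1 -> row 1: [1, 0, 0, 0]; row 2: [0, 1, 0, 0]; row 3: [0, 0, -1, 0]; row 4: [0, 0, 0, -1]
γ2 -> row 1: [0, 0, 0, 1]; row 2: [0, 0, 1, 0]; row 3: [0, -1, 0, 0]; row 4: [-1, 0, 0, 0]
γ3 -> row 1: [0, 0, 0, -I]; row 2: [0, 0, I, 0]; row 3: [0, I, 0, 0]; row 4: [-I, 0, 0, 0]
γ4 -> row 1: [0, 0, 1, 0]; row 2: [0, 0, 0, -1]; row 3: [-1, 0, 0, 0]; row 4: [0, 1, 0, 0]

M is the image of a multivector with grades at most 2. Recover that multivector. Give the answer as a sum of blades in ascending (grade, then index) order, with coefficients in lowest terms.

Method: the blade images are trace-orthogonal — tr(rho(e_A) rho(e_B)^-1) = 4 if A = B and 0 otherwise — and rho(e_A)^-1 = (e_A)^2 * rho(e_A) with (e_A)^2 = +1 or -1, so the coefficient of e_A in the preimage is (e_A)^2 * tr(M rho(e_A))/4.
Nonzero projections over blades of grade <= 2: γ13: (γ13)^2 = +1, tr(M rho(γ13)) = 5, coefficient 5/4; γ24: (γ24)^2 = -1, tr(M rho(γ24)) = 4, coefficient -1. Every other blade of grade <= 2 projects to 0.
Answer: 5/4*γ13 - γ24


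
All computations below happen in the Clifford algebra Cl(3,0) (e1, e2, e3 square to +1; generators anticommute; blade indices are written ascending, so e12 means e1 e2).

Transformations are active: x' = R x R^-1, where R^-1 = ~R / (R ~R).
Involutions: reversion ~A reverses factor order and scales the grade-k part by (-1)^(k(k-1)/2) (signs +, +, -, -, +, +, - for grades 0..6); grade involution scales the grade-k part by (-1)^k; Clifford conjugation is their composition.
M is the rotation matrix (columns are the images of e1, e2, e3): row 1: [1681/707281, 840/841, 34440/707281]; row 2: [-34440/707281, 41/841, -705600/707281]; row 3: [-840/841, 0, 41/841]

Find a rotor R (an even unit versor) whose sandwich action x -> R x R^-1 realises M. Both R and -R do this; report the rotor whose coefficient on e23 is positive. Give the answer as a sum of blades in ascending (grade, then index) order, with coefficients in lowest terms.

Method: write R = a + b12*e12 + b13*e13 + b23*e23 with a^2 + b12^2 + b13^2 + b23^2 = 1 (so R^-1 = ~R). Expanding the columns R e_j ~R gives tr M = 4a^2 - 1 and, from the antisymmetric part, M21 - M12 = -4a*b12, M13 - M31 = 4a*b13, M32 - M23 = -4a*b23.
Here tr M = 70643/707281, so a^2 = (1 + tr M)/4 = 194481/707281 and a = ±441/841. Taking a = 441/841: M21 - M12 = -740880/707281, M13 - M31 = 740880/707281, M32 - M23 = 705600/707281, giving b12 = 420/841, b13 = 420/841, b23 = -400/841, i.e. R = 441/841 + 420/841*e12 + 420/841*e13 - 400/841*e23.
Its e23 coefficient is negative, so report the other preimage -R.
Answer: -441/841 - 420/841*e12 - 420/841*e13 + 400/841*e23. Why the constraint matters: R and -R act identically through the sandwich — M has trace 70643/707281 either way — so only the sign condition on e23 picks one of the two preimages.


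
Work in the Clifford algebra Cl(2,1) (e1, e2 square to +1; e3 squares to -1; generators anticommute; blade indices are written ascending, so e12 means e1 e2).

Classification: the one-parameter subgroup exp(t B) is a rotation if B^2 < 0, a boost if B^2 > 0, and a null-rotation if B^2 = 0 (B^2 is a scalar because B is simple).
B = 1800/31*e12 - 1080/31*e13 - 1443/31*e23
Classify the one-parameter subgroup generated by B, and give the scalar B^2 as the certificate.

B^2 term by term: the squares give (1800/31)^2*(e12)^2 + (-1080/31)^2*(e13)^2 + (-1443/31)^2*(e23)^2 = 3240000/961*(-1) + 1166400/961*(+1) + 2082249/961*(+1) = 9 (each basis 2-blade squares to minus the product of its generators' squares); cross terms between blades sharing an index anticommute and cancel. So B^2 = 9.
Answer: boost, certificate B^2 = 9. Note: conjugating B changes its blade decomposition but never the scalar B^2 = 9, whose sign settles the classification.


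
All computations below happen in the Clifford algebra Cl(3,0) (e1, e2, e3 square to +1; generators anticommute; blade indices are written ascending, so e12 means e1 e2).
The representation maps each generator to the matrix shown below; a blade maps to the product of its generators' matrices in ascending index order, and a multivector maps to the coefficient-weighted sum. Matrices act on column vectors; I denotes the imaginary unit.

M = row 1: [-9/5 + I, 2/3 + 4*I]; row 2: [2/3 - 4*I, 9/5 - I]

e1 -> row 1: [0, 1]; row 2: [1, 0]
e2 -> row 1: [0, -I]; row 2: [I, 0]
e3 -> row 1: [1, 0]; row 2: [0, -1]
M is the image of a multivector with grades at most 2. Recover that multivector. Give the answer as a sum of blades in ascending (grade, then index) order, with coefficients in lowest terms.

Method: 1, rho(e1), rho(e2), rho(e3) form a trace-orthogonal basis of the 2x2 complex matrices (tr(X Y) = 2 if X = Y, else 0), so M = m0*1 + m1*rho(e1) + m2*rho(e2) + m3*rho(e3) with m0 = tr(M)/2 = 0, m1 = tr(M rho(e1))/2 = 2/3, m2 = tr(M rho(e2))/2 = -4, m3 = tr(M rho(e3))/2 = -9/5 + I.
Multiplying table entries, the bivector images are rho(e12) = I*rho(e3), rho(e13) = -I*rho(e2), rho(e23) = I*rho(e1); with real blade coefficients the real parts of m0..m3 are the coefficients of 1, e1, e2, e3 and the imaginary parts give the bivectors (e23: Im m1, e13: -Im m2, e12: Im m3).
Answer: 2/3*e1 - 4*e2 - 9/5*e3 + e12


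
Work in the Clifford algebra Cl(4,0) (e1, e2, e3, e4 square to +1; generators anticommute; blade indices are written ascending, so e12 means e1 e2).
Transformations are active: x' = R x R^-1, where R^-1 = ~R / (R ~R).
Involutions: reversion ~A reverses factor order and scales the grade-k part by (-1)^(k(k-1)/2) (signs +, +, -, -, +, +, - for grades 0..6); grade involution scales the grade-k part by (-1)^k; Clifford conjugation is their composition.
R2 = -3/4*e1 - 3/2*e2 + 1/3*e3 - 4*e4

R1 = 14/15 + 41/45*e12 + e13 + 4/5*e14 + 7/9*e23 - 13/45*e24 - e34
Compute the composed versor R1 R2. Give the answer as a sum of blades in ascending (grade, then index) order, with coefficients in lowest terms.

Distribute over the terms of R2 (each basis-blade product reordered to ascending indices, repeated generators contracted through their squares):
R1 (-3/4*e1) = -7/10*e1 + 41/60*e2 + 3/4*e3 + 3/5*e4 - 7/12*e123 + 13/60*e124 + 3/4*e134
R1 (-3/2*e2) = -41/30*e1 - 7/5*e2 + 7/6*e3 - 13/30*e4 + 3/2*e123 + 6/5*e124 + 3/2*e234
R1 (1/3*e3) = 1/3*e1 + 7/27*e2 + 14/45*e3 + 1/3*e4 + 41/135*e123 - 4/15*e134 + 13/135*e234
R1 (-4*e4) = -16/5*e1 + 52/45*e2 + 4*e3 - 56/15*e4 - 164/45*e124 - 4*e134 - 28/9*e234
Summing the partial products and collecting blades:
Answer: -74/15*e1 + 377/540*e2 + 1121/180*e3 - 97/30*e4 + 659/540*e123 - 401/180*e124 - 211/60*e134 - 409/270*e234


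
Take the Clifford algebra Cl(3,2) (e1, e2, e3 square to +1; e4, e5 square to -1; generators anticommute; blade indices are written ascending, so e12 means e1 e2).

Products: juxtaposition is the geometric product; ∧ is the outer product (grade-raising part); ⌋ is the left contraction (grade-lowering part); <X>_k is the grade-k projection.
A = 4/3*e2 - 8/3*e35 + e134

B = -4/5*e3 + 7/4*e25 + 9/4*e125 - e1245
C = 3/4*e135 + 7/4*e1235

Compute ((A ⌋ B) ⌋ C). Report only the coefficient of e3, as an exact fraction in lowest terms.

step 1: 7/3*e5 - 3*e15 + 4/3*e145
step 2: 9/4*e3 - 7/4*e13 - 21/4*e23 + 49/12*e123
Answer: 9/4


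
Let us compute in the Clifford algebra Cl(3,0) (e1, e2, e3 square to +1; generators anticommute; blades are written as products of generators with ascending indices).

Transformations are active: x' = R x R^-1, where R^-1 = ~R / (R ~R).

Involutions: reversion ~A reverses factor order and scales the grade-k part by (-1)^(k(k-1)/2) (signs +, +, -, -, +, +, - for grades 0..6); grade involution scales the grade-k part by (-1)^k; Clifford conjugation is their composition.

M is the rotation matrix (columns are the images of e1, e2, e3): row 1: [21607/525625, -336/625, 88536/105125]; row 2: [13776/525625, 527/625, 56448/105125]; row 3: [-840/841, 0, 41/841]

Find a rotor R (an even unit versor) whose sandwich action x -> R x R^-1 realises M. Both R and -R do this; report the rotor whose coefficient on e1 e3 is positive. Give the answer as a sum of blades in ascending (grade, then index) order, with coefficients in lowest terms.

Method: write R = a + b12*e1 e2 + b13*e1 e3 + b23*e2 e3 with a^2 + b12^2 + b13^2 + b23^2 = 1 (so R^-1 = ~R). Expanding the columns R e_j ~R gives tr M = 4a^2 - 1 and, from the antisymmetric part, M21 - M12 = -4a*b12, M13 - M31 = 4a*b13, M32 - M23 = -4a*b23.
Here tr M = 490439/525625, so a^2 = (1 + tr M)/4 = 254016/525625 and a = ±504/725. Taking a = 504/725: M21 - M12 = 296352/525625, M13 - M31 = 193536/105125, M32 - M23 = -56448/105125, giving b12 = -147/725, b13 = 96/145, b23 = 28/145, i.e. R = 504/725 - 147/725*e1 e2 + 96/145*e1 e3 + 28/145*e2 e3.
Its e1 e3 coefficient is already positive.
Answer: 504/725 - 147/725*e1 e2 + 96/145*e1 e3 + 28/145*e2 e3. Note: both R and -R realise this M (trace 490439/525625); the covering map identifies them, and the e1 e3-coefficient sign is the tie-breaker.


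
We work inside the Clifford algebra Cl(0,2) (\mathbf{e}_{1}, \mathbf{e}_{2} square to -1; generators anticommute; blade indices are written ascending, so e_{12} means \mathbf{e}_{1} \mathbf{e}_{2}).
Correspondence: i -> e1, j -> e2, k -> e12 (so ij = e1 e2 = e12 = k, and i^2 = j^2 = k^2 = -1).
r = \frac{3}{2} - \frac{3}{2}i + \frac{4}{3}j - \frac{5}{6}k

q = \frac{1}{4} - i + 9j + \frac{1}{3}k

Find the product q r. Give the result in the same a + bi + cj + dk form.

In blades: q = \frac{1}{4} - e_{1} + 9 e_{2} + \frac{1}{3} e_{12}, r = \frac{3}{2} - \frac{3}{2} e_{1} + \frac{4}{3} e_{2} - \frac{5}{6} e_{12}.
Distribute q over r term by term (generator squares from the signature, products reordered to ascending indices): (\frac{1}{4})*r = \frac{3}{8} - \frac{3}{8} e_{1} + \frac{1}{3} e_{2} - \frac{5}{24} e_{12}; (-e_{1})*r = -\frac{3}{2} - \frac{3}{2} e_{1} - \frac{5}{6} e_{2} - \frac{4}{3} e_{12}; (9 e_{2})*r = -12 - \frac{15}{2} e_{1} + \frac{27}{2} e_{2} + \frac{27}{2} e_{12}; (\frac{1}{3} e_{12})*r = \frac{5}{18} - \frac{4}{9} e_{1} - \frac{1}{2} e_{2} + \frac{1}{2} e_{12}.
Sum: -\frac{925}{72} - \frac{707}{72} e_{1} + \frac{25}{2} e_{2} + \frac{299}{24} e_{12}; translating back through the correspondence:
Answer: -\frac{925}{72} - \frac{707}{72}i + \frac{25}{2}j + \frac{299}{24}k


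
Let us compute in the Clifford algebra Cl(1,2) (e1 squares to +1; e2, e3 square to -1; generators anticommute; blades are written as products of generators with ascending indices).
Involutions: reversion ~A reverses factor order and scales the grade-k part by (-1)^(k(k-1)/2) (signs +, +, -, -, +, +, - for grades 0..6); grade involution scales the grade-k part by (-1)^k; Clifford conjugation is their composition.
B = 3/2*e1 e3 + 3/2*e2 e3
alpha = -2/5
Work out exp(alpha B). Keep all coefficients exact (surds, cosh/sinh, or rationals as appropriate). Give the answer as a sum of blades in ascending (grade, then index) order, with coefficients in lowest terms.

B^2 term by term: the squares give (3/2)^2*(e1 e3)^2 + (3/2)^2*(e2 e3)^2 = 9/4*(+1) + 9/4*(-1) = 0 (each basis 2-blade squares to minus the product of its generators' squares); cross terms between blades sharing an index anticommute and cancel. So B^2 = 0.
B^2 = 0, so the series truncates immediately: exp(alpha B) = 1 + alpha B (parabolic case).
Answer: 1 - 3/5*e1 e3 - 3/5*e2 e3


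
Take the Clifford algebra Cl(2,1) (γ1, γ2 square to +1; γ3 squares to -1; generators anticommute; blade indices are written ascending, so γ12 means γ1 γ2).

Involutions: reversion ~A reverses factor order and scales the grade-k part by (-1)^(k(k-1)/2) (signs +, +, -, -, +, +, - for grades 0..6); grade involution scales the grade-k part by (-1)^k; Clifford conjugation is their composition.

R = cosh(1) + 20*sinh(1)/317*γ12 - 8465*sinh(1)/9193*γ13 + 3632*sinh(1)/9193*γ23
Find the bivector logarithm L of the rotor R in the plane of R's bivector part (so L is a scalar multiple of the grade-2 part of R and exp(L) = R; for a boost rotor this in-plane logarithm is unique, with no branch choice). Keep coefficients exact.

The scalar part of R is cosh(1), which determines |rapidity| via cosh; the sign lives in the bivector part, and pairing them (bivector part over sinh of the rapidity = the plane) gives the unique in-plane L = rapidity * plane.
Concretely: cosh(rapidity) = cosh(1) gives rapidity = ±1, and since rapidity/sinh(rapidity) is even the sign is immaterial: L = (rapidity/sinh(rapidity)) * <R>_2 = (1/sinh(1)) * <R>_2.
Answer: 20/317*γ12 - 8465/9193*γ13 + 3632/9193*γ23


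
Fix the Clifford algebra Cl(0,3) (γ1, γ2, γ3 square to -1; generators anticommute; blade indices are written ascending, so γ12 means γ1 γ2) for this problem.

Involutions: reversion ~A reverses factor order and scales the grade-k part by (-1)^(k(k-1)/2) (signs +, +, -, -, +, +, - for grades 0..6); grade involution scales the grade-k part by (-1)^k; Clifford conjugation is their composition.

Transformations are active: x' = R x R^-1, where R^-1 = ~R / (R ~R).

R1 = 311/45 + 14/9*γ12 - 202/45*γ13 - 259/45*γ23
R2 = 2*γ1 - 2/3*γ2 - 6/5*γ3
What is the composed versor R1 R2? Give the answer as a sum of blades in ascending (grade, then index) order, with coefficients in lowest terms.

Distribute over the terms of R2 (each basis-blade product reordered to ascending indices, repeated generators contracted through their squares):
R1 (2*γ1) = 622/45*γ1 + 28/9*γ2 - 404/45*γ3 - 518/45*γ123
R1 (-2/3*γ2) = 28/27*γ1 - 622/135*γ2 + 518/135*γ3 - 404/135*γ123
R1 (-6/5*γ3) = -404/75*γ1 - 518/75*γ2 - 622/75*γ3 - 28/15*γ123
Summing the partial products and collecting blades:
Answer: 6394/675*γ1 - 5672/675*γ2 - 9068/675*γ3 - 442/27*γ123


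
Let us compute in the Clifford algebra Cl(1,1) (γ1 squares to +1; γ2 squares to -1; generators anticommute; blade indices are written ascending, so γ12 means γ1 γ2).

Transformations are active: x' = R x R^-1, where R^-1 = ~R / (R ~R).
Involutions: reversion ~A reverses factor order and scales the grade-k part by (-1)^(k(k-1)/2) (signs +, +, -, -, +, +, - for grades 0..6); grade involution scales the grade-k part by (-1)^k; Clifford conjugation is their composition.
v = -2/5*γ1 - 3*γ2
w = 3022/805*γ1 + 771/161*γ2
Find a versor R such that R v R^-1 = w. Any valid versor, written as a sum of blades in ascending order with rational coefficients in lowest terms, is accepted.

Equal squares first: v^2 = w^2 = -221/25. Then v + w = 540/161*γ1 + 288/161*γ2 is a versor taking v to w, provided it is invertible.
Answer: 540/161*γ1 + 288/161*γ2


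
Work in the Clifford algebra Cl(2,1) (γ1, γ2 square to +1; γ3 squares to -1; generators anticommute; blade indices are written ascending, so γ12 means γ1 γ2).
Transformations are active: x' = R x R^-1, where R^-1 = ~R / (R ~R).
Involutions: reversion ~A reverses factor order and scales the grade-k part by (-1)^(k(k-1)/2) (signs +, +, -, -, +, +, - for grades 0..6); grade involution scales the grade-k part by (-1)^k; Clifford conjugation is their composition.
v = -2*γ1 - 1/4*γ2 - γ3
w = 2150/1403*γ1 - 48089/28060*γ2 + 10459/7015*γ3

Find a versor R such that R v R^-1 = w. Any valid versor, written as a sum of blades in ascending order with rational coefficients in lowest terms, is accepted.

Take R = v + w = -656/1403*γ1 - 13776/7015*γ2 + 3444/7015*γ3. Because q(v) = q(w) = 49/16, conjugation by R sends v exactly to w.
Answer: -656/1403*γ1 - 13776/7015*γ2 + 3444/7015*γ3


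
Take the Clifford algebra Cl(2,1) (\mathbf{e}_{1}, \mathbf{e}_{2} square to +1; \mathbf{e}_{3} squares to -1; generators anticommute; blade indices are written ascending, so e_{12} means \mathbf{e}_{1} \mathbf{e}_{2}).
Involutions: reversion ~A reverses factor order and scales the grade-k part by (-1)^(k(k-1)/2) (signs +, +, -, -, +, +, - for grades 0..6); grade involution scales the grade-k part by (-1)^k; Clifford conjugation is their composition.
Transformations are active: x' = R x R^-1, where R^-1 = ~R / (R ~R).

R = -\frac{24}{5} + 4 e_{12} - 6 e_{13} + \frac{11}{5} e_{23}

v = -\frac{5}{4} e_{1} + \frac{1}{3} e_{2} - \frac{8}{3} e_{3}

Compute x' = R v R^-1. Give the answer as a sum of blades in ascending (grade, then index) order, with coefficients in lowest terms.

~R = -\frac{24}{5} - 4 e_{12} + 6 e_{13} - \frac{11}{5} e_{23}, and R ~R = -\frac{9}{5}, so R^-1 = ~R / (-\frac{9}{5}).
R v = -\frac{26}{3} e_{1} + \frac{139}{15} e_{2} + \frac{137}{30} e_{3} - \frac{137}{12} e_{123}
Answer: -\frac{7871}{108} e_{1} - \frac{1216}{45} e_{2} + \frac{10498}{135} e_{3}


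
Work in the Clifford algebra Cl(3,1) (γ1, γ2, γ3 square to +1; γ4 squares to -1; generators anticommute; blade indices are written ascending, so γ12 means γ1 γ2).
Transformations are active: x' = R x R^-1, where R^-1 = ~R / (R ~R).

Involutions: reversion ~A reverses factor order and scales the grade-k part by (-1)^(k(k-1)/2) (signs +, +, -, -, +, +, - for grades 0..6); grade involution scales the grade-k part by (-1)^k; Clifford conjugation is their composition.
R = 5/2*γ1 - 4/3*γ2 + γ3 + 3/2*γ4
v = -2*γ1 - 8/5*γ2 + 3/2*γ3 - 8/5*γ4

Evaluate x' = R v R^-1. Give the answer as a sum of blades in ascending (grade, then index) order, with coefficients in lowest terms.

~R = 5/2*γ1 - 4/3*γ2 + γ3 + 3/2*γ4, and R ~R = 61/9, so R^-1 = ~R / (61/9).
R v = 31/30 - 20/3*γ12 + 23/4*γ13 - γ14 - 2/5*γ23 + 68/15*γ24 - 77/20*γ34
Answer: 337/122*γ1 + 364/305*γ2 - 729/610*γ3 + 251/122*γ4


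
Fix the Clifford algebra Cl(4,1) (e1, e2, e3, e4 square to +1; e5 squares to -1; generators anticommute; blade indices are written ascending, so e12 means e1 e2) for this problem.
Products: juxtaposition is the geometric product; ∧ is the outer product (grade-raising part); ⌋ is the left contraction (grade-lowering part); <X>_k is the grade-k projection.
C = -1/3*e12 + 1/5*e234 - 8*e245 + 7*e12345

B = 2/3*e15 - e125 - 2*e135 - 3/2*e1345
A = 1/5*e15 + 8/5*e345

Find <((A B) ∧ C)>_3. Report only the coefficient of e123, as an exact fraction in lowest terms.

step 1: 2/15 + 12/5*e1 + 1/5*e2 + 2/5*e3 - 16/5*e14 - 3/10*e34 + 16/15*e134 + 8/5*e1234
step 2: -2/45*e12 - 2/15*e123 + 2/75*e234 - 16/15*e245 + 29/50*e1234 - 96/5*e1245 + 16/5*e2345 + 14/15*e12345
step 3: -2/15*e123 + 2/75*e234 - 16/15*e245
Answer: -2/15


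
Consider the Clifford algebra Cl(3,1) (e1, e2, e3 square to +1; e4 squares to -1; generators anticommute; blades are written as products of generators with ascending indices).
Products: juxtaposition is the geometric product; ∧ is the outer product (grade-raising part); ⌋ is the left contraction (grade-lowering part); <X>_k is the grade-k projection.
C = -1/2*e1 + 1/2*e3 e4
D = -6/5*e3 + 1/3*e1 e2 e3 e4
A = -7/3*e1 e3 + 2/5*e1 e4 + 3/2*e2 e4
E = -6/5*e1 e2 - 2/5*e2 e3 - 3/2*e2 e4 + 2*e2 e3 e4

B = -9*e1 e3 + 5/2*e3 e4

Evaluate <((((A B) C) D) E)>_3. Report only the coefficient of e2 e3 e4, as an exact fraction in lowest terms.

step 1: -21 + e1 e3 - 35/6*e1 e4 + 15/4*e2 e3 - 18/5*e3 e4 + 27/2*e1 e2 e3 e4
step 2: -9/5 + 21/2*e1 + 1/2*e3 - 35/12*e4 + 27/4*e1 e2 - 35/12*e1 e3 + 1/2*e1 e4 + 15/8*e2 e4 - 21/2*e3 e4 - 15/8*e1 e2 e3 + 9/5*e1 e3 e4 + 27/4*e2 e3 e4
step 3: -3/5 + 5/4*e1 + 3/5*e2 + 54/25*e3 - 479/40*e4 - 5/4*e1 e2 - 529/40*e1 e3 + 54/25*e1 e4 + 1/6*e2 e3 + 1283/180*e2 e4 - 23/4*e3 e4 - 1633/180*e1 e2 e3 + 1/6*e1 e2 e4 + 3/5*e1 e3 e4 + 23/4*e2 e3 e4 - 3/5*e1 e2 e3 e4
step 4: -5/8 - 3923/900*e1 + 11653/2000*e2 - 30163/1800*e3 + 19/15*e4 - 661/100*e1 e2 - 8/15*e1 e3 + 50999/1800*e1 e4 + 6287/200*e2 e3 - 1039/125*e2 e4 - 1909/900*e3 e4 - 814/125*e1 e2 e3 + 7837/200*e1 e2 e4 - 371/40*e1 e3 e4 + 611/100*e2 e3 e4 - 22603/2000*e1 e2 e3 e4
step 5: -814/125*e1 e2 e3 + 7837/200*e1 e2 e4 - 371/40*e1 e3 e4 + 611/100*e2 e3 e4
Answer: 611/100


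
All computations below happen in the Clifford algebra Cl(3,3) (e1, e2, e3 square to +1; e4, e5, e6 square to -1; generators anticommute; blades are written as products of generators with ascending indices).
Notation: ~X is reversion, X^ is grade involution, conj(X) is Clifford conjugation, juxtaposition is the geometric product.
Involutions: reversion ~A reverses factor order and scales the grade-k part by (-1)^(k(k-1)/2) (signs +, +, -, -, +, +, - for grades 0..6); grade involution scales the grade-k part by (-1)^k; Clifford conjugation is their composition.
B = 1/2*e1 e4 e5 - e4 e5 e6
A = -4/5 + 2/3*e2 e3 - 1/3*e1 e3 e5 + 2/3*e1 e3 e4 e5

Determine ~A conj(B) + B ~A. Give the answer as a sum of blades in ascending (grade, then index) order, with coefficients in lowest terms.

first term: 1/3*e3 + 1/6*e3 e4 + 2/3*e1 e3 e6 - 2/5*e1 e4 e5 + 4/5*e4 e5 e6 - 1/3*e1 e3 e4 e6 - 1/3*e1 e2 e3 e4 e5 + 2/3*e2 e3 e4 e5 e6
second term: -1/3*e3 - 1/6*e3 e4 + 2/3*e1 e3 e6 - 2/5*e1 e4 e5 + 4/5*e4 e5 e6 - 1/3*e1 e3 e4 e6 - 1/3*e1 e2 e3 e4 e5 + 2/3*e2 e3 e4 e5 e6
Answer: 4/3*e1 e3 e6 - 4/5*e1 e4 e5 + 8/5*e4 e5 e6 - 2/3*e1 e3 e4 e6 - 2/3*e1 e2 e3 e4 e5 + 4/3*e2 e3 e4 e5 e6


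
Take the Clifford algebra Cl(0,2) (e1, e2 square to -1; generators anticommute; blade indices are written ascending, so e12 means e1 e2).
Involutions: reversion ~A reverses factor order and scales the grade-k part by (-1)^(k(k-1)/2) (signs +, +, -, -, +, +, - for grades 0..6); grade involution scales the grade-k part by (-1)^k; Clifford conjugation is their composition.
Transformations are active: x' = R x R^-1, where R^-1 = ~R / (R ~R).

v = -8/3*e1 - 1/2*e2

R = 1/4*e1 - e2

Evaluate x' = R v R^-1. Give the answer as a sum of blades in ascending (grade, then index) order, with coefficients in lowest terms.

~R = 1/4*e1 - e2, and R ~R = -17/16, so R^-1 = ~R / (-17/16).
R v = 1/6 - 67/24*e12
Answer: 44/17*e1 + 83/102*e2


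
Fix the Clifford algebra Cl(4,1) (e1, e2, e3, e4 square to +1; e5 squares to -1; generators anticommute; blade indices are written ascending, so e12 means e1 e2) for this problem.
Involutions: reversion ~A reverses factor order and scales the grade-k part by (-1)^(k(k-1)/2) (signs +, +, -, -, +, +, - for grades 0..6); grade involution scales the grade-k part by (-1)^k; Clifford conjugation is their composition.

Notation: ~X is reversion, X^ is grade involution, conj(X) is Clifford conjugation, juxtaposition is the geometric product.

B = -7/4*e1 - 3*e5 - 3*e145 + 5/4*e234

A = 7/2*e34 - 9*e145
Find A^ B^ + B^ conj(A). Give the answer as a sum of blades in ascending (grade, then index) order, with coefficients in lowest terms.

first term: 27 + 35/8*e2 - 27*e14 + 63/4*e45 + 49/8*e134 + 21/2*e135 + 21/2*e345 + 45/4*e1235
second term: -27 - 35/8*e2 + 27*e14 - 63/4*e45 - 49/8*e134 + 21/2*e135 - 21/2*e345 - 45/4*e1235
Answer: 21*e135


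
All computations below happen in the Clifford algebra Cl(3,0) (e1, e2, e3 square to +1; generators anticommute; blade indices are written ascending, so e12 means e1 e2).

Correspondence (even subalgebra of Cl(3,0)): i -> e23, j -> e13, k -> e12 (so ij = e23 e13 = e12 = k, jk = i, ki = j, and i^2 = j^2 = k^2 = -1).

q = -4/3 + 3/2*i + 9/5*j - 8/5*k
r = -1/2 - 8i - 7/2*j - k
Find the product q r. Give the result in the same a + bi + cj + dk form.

In blades: q = -4/3 - 8/5*e12 + 9/5*e13 + 3/2*e23, r = -1/2 - e12 - 7/2*e13 - 8*e23.
Distribute q over r term by term (generator squares from the signature, products reordered to ascending indices): (-4/3)*r = 2/3 + 4/3*e12 + 14/3*e13 + 32/3*e23; (-8/5*e12)*r = -8/5 + 4/5*e12 + 64/5*e13 - 28/5*e23; (9/5*e13)*r = 63/10 + 72/5*e12 - 9/10*e13 - 9/5*e23; (3/2*e23)*r = 12 - 21/4*e12 + 3/2*e13 - 3/4*e23.
Sum: 521/30 + 677/60*e12 + 271/15*e13 + 151/60*e23; translating back through the correspondence:
Answer: 521/30 + 151/60*i + 271/15*j + 677/60*k


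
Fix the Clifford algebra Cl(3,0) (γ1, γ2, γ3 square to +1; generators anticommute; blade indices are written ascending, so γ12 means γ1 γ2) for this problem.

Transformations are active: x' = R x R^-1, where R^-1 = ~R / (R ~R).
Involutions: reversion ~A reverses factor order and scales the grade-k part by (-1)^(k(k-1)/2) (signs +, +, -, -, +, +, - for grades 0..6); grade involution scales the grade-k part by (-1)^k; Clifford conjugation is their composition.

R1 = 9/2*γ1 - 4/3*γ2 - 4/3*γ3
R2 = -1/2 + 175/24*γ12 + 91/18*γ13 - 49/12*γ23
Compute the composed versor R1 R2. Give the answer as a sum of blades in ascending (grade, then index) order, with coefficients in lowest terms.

Distribute over the terms of R1 (each basis-blade product reordered to ascending indices, repeated generators contracted through their squares):
(9/2*γ1) R2 = -9/4*γ1 + 525/16*γ2 + 91/4*γ3 - 147/8*γ123
(-4/3*γ2) R2 = 175/18*γ1 + 2/3*γ2 + 49/9*γ3 + 182/27*γ123
(-4/3*γ3) R2 = 182/27*γ1 - 49/9*γ2 + 2/3*γ3 - 175/18*γ123
Summing the partial products and collecting blades:
Answer: 1535/108*γ1 + 4037/144*γ2 + 1039/36*γ3 - 4613/216*γ123


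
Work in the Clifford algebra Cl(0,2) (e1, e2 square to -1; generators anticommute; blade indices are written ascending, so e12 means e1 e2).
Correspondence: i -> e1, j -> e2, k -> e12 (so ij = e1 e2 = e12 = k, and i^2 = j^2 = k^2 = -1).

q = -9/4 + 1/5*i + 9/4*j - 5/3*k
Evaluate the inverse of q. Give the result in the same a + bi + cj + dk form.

In blades: q = -9/4 + 1/5*e1 + 9/4*e2 - 5/3*e12.
With qbar = -9/4 - 1/5*e1 - 9/4*e2 + 5/3*e12 (scalar fixed, mapped units negated), q qbar = 23297/1800 (the sum of squared coefficients), so q^-1 = qbar / (23297/1800) = -4050/23297 - 360/23297*e1 - 4050/23297*e2 + 3000/23297*e12; translating back:
Answer: -4050/23297 - 360/23297*i - 4050/23297*j + 3000/23297*k
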